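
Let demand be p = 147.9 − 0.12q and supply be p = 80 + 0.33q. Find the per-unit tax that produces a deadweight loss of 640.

Competitive equilibrium: 147.9 − 0.12q = 80 + 0.33q → q* = 150.8889, p* = 129.7933.
A tax t gives Δq = t/0.45 and wedge t, so DWL = t²/0.9.
t²/0.9 = 640 → t² = 576 → t = 24.

24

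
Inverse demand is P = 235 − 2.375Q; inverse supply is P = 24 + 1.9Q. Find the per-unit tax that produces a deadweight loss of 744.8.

79.8

Competitive equilibrium: 235 − 2.375Q = 24 + 1.9Q → Q* = 49.3567, P* = 117.7778.
A tax t gives ΔQ = t/4.275 and wedge t, so DWL = t²/8.55.
t²/8.55 = 744.8 → t² = 6368.04 → t = 79.8.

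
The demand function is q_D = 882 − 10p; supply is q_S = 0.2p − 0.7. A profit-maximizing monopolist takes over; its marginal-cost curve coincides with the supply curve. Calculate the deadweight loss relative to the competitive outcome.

In inverse form: demand p = 88.2 − 0.1q, supply p = 3.5 + 5q.
Competitive equilibrium: 88.2 − 0.1q = 3.5 + 5q → q* = 16.6078, p* = 86.5392.
Marginal revenue: MR = 88.2 − 0.2q. Set MR = MC: 88.2 − 0.2q = 3.5 + 5q → q_m = 16.2885.
Price p_m = 88.2 − 0.1·16.2885 = 86.5712; MC(q_m) = 3.5 + 5·16.2885 = 84.9425.
Competitive q* = 16.6078, so Δq = 0.3193; wedge = 86.5712 − 84.9425 = 1.6287.
The triangle = ½ × 0.3193 × 1.6287 = 0.26.

0.26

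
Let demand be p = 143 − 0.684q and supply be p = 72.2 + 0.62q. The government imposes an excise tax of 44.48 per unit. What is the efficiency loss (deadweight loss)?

758.62

Competitive equilibrium: 143 − 0.684q = 72.2 + 0.62q → q* = 54.2945, p* = 105.8626.
With the tax, the buyer price exceeds the seller price by 44.48: (143 − 0.684q) − (72.2 + 0.62q) = 44.48 → q' = 20.184.
Δq = 54.2945 − 20.184 = 34.1105; the wedge equals the tax, 44.48.
Welfare loss = ½ × 34.1105 × 44.48 = 758.62.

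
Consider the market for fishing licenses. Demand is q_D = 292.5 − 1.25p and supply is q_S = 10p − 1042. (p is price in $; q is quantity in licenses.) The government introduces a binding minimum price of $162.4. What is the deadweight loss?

$1347.53

In inverse form: demand p = 234 − 0.8q, supply p = 104.2 + 0.1q.
Competitive equilibrium: 234 − 0.8q = 104.2 + 0.1q → q* = 144.2222, p* = 118.6222.
At the floor p = 162.4, quantity demanded = (234 − 162.4)/0.8 = 89.5.
Sellers' marginal cost at q' = 89.5: 104.2 + 0.1·89.5 = 113.15.
Δq = 144.2222 − 89.5 = 54.7222; wedge = 162.4 − 113.15 = 49.25.
Welfare loss = ½ × 54.7222 × 49.25 = $1347.53.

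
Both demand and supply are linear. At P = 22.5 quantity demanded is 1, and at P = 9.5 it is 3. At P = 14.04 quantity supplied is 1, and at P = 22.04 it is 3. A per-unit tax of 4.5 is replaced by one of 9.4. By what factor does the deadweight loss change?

4.363

Demand slope = (9.5 − 22.5)/(3 − 1) = −6.5, so P = 29 − 6.5Q.
Supply slope = (22.04 − 14.04)/(3 − 1) = 4, so P = 10.04 + 4Q.
Competitive equilibrium: 29 − 6.5Q = 10.04 + 4Q → Q* = 1.8057, P* = 17.2629.
For a per-unit tax t: ΔQ = t/10.5, so DWL = ½·t·(t/10.5) = t²/21.
At t = 4.5: DWL = 0.964. At t = 9.4: DWL = 4.208.
Ratio = (9.4/4.5)² = 4.363.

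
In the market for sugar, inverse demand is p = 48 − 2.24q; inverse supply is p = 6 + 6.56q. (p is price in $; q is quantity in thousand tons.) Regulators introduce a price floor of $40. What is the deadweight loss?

Competitive equilibrium: 48 − 2.24q = 6 + 6.56q → q* = 4.7727, p* = 37.3091.
At the floor p = 40, quantity demanded = (48 − 40)/2.24 = 3.5714.
Sellers' marginal cost at q' = 3.5714: 6 + 6.56·3.5714 = 29.4284.
Δq = 4.7727 − 3.5714 = 1.2013; wedge = 40 − 29.4284 = 10.5716.
Deadweight loss = ½ × 1.2013 × 10.5716 = $6.35 thousand.

$6.35 thousand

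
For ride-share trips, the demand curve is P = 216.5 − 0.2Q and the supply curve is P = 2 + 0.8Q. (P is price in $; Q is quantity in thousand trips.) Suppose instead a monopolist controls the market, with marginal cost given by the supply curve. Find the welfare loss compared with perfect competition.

$639.03 thousand

Competitive equilibrium: 216.5 − 0.2Q = 2 + 0.8Q → Q* = 214.5, P* = 173.6.
Marginal revenue: MR = 216.5 − 0.4Q. Set MR = MC: 216.5 − 0.4Q = 2 + 0.8Q → Q_m = 178.75.
Price P_m = 216.5 − 0.2·178.75 = 180.75; MC(Q_m) = 2 + 0.8·178.75 = 145.
Competitive Q* = 214.5, so ΔQ = 35.75; wedge = 180.75 − 145 = 35.75.
DWL = ½ × 35.75 × 35.75 = $639.03 thousand.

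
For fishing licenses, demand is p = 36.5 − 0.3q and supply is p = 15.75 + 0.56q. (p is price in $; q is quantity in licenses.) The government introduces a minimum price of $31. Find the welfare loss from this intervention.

Competitive equilibrium: 36.5 − 0.3q = 15.75 + 0.56q → q* = 24.1279, p* = 29.2616.
At the floor p = 31, quantity demanded = (36.5 − 31)/0.3 = 18.3333.
Sellers' marginal cost at q' = 18.3333: 15.75 + 0.56·18.3333 = 26.0166.
Δq = 24.1279 − 18.3333 = 5.7946; wedge = 31 − 26.0166 = 4.9834.
Welfare loss = ½ × 5.7946 × 4.9834 = $14.44.

$14.44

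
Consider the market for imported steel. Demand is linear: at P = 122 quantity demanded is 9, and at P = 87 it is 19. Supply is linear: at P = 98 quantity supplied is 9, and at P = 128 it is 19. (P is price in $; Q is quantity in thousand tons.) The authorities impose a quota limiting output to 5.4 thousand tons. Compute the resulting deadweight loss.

Demand slope = (87 − 122)/(19 − 9) = −3.5, so P = 153.5 − 3.5Q.
Supply slope = (128 − 98)/(19 − 9) = 3, so P = 71 + 3Q.
Competitive equilibrium: 153.5 − 3.5Q = 71 + 3Q → Q* = 12.6923, P* = 109.0769.
At Q = 5.4: demand price = 153.5 − 3.5·5.4 = 134.6; supply price = 71 + 3·5.4 = 87.2.
ΔQ = 12.6923 − 5.4 = 7.2923; wedge = 134.6 − 87.2 = 47.4.
The triangle = ½ × 7.2923 × 47.4 = $172.83 thousand.

$172.83 thousand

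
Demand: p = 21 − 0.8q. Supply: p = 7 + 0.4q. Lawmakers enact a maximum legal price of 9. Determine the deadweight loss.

26.67

Competitive equilibrium: 21 − 0.8q = 7 + 0.4q → q* = 11.6667, p* = 11.6667.
At the ceiling p = 9, quantity supplied = (9 − 7)/0.4 = 5.
Willingness to pay at q' = 5: 21 − 0.8·5 = 17.
Δq = 11.6667 − 5 = 6.6667; wedge = 17 − 9 = 8.
The triangle = ½ × 6.6667 × 8 = 26.67.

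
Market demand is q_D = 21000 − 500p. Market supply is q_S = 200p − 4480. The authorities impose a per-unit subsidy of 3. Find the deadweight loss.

In inverse form: demand p = 42 − 0.002q, supply p = 22.4 + 0.005q.
Competitive equilibrium: 42 − 0.002q = 22.4 + 0.005q → q* = 2800, p* = 36.4.
The subsidy lowers effective supply by 3: p = 19.4 + 0.005q.
New quantity: 42 − 0.002q = 19.4 + 0.005q → q' = 3228.5714.
Overproduction Δq = 3228.5714 − 2800 = 428.5714; wedge = subsidy = 3.
The triangle = ½ × 428.5714 × 3 = 642.86.

642.86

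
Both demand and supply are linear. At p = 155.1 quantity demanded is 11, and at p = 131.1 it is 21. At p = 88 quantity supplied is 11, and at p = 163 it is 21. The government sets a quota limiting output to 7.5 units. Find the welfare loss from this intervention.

Demand slope = (131.1 − 155.1)/(21 − 11) = −2.4, so p = 181.5 − 2.4q.
Supply slope = (163 − 88)/(21 − 11) = 7.5, so p = 5.5 + 7.5q.
Competitive equilibrium: 181.5 − 2.4q = 5.5 + 7.5q → q* = 17.7778, p* = 138.8333.
At q = 7.5: demand price = 181.5 − 2.4·7.5 = 163.5; supply price = 5.5 + 7.5·7.5 = 61.75.
Δq = 17.7778 − 7.5 = 10.2778; wedge = 163.5 − 61.75 = 101.75.
DWL = ½ × 10.2778 × 101.75 = 522.88.

522.88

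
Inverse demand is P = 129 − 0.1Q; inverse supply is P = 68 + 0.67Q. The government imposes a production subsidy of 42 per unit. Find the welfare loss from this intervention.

1145.45

Competitive equilibrium: 129 − 0.1Q = 68 + 0.67Q → Q* = 79.2208, P* = 121.0779.
The subsidy lowers effective supply by 42: P = 26 + 0.67Q.
New quantity: 129 − 0.1Q = 26 + 0.67Q → Q' = 133.7662.
Overproduction ΔQ = 133.7662 − 79.2208 = 54.5454; wedge = subsidy = 42.
Welfare loss = ½ × 54.5454 × 42 = 1145.45.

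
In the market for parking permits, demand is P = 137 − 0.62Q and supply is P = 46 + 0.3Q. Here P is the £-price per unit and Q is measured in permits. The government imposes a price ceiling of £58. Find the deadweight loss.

Competitive equilibrium: 137 − 0.62Q = 46 + 0.3Q → Q* = 98.913, P* = 75.6739.
At the ceiling P = 58, quantity supplied = (58 − 46)/0.3 = 40.
Willingness to pay at Q' = 40: 137 − 0.62·40 = 112.2.
ΔQ = 98.913 − 40 = 58.913; wedge = 112.2 − 58 = 54.2.
Welfare loss = ½ × 58.913 × 54.2 = £1596.54.

£1596.54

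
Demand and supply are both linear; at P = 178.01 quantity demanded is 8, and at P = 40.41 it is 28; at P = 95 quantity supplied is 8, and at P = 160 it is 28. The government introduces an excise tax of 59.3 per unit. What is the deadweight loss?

173.57

Demand slope = (40.41 − 178.01)/(28 − 8) = −6.88, so P = 233.05 − 6.88Q.
Supply slope = (160 − 95)/(28 − 8) = 3.25, so P = 69 + 3.25Q.
Competitive equilibrium: 233.05 − 6.88Q = 69 + 3.25Q → Q* = 16.1945, P* = 121.632.
With the tax, the buyer price exceeds the seller price by 59.3: (233.05 − 6.88Q) − (69 + 3.25Q) = 59.3 → Q' = 10.3406.
ΔQ = 16.1945 − 10.3406 = 5.8539; the wedge equals the tax, 59.3.
DWL = ½ × 5.8539 × 59.3 = 173.57.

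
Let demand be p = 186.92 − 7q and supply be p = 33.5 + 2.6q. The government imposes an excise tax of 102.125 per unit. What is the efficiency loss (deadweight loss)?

Competitive equilibrium: 186.92 − 7q = 33.5 + 2.6q → q* = 15.98125, p* = 75.05125.
With the tax, the buyer price exceeds the seller price by 102.125: (186.92 − 7q) − (33.5 + 2.6q) = 102.125 → q' = 5.34323.
Δq = 15.98125 − 5.34323 = 10.63802; the wedge equals the tax, 102.125.
The triangle = ½ × 10.63802 × 102.125 = 543.20.

543.20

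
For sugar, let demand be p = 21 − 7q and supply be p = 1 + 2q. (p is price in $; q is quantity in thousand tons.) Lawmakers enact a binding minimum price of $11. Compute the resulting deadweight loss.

Competitive equilibrium: 21 − 7q = 1 + 2q → q* = 2.2222, p* = 5.4444.
At the floor p = 11, quantity demanded = (21 − 11)/7 = 1.4286.
Sellers' marginal cost at q' = 1.4286: 1 + 2·1.4286 = 3.8572.
Δq = 2.2222 − 1.4286 = 0.7936; wedge = 11 − 3.8572 = 7.1428.
Welfare loss = ½ × 0.7936 × 7.1428 = $2.83 thousand.

$2.83 thousand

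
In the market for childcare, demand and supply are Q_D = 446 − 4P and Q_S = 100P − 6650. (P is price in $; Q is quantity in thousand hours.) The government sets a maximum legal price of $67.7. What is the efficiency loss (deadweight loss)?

In inverse form: demand P = 111.5 − 0.25Q, supply P = 66.5 + 0.01Q.
Competitive equilibrium: 111.5 − 0.25Q = 66.5 + 0.01Q → Q* = 173.0769, P* = 68.2308.
At the ceiling P = 67.7, quantity supplied = (67.7 − 66.5)/0.01 = 120.
Willingness to pay at Q' = 120: 111.5 − 0.25·120 = 81.5.
ΔQ = 173.0769 − 120 = 53.0769; wedge = 81.5 − 67.7 = 13.8.
Deadweight loss = ½ × 53.0769 × 13.8 = $366.23 thousand.

$366.23 thousand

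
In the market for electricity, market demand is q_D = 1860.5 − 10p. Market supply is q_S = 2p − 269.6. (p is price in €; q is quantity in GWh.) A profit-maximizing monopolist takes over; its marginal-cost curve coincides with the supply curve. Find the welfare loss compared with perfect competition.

In inverse form: demand p = 186.05 − 0.1q, supply p = 134.8 + 0.5q.
Competitive equilibrium: 186.05 − 0.1q = 134.8 + 0.5q → q* = 85.4167, p* = 177.5083.
Marginal revenue: MR = 186.05 − 0.2q. Set MR = MC: 186.05 − 0.2q = 134.8 + 0.5q → q_m = 73.2143.
Price p_m = 186.05 − 0.1·73.2143 = 178.7286; MC(q_m) = 134.8 + 0.5·73.2143 = 171.4072.
Competitive q* = 85.4167, so Δq = 12.2024; wedge = 178.7286 − 171.4072 = 7.3214.
The triangle = ½ × 12.2024 × 7.3214 = €44.67.

€44.67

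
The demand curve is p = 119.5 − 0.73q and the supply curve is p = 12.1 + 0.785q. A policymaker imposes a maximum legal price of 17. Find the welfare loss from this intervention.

Competitive equilibrium: 119.5 − 0.73q = 12.1 + 0.785q → q* = 70.8911, p* = 67.7495.
At the ceiling p = 17, quantity supplied = (17 − 12.1)/0.785 = 6.242.
Willingness to pay at q' = 6.242: 119.5 − 0.73·6.242 = 114.9433.
Δq = 70.8911 − 6.242 = 64.6491; wedge = 114.9433 − 17 = 97.9433.
DWL = ½ × 64.6491 × 97.9433 = 3165.97.

3165.97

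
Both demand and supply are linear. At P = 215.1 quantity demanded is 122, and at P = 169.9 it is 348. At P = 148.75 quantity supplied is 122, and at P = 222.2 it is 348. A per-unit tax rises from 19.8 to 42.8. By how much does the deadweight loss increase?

Demand slope = (169.9 − 215.1)/(348 − 122) = −0.2, so P = 239.5 − 0.2Q.
Supply slope = (222.2 − 148.75)/(348 − 122) = 0.325, so P = 109.1 + 0.325Q.
Competitive equilibrium: 239.5 − 0.2Q = 109.1 + 0.325Q → Q* = 248.381, P* = 189.8238.
For a per-unit tax t: ΔQ = t/0.525, so DWL = ½·t·(t/0.525) = t²/1.05.
At t = 19.8: DWL = 373.371. At t = 42.8: DWL = 1744.61.
Increase = 1744.61 − 373.371 = 1371.24.

1371.24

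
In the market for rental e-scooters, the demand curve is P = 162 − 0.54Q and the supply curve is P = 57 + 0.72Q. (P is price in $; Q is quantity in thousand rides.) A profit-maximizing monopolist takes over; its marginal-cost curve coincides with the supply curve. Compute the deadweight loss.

Competitive equilibrium: 162 − 0.54Q = 57 + 0.72Q → Q* = 83.3333, P* = 117.
Marginal revenue: MR = 162 − 1.08Q. Set MR = MC: 162 − 1.08Q = 57 + 0.72Q → Q_m = 58.3333.
Price P_m = 162 − 0.54·58.3333 = 130.5; MC(Q_m) = 57 + 0.72·58.3333 = 99.
Competitive Q* = 83.3333, so ΔQ = 25; wedge = 130.5 − 99 = 31.5.
The triangle = ½ × 25 × 31.5 = $393.75 thousand.

$393.75 thousand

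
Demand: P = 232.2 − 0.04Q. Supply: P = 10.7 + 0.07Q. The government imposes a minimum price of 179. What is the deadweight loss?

Competitive equilibrium: 232.2 − 0.04Q = 10.7 + 0.07Q → Q* = 2013.6364, P* = 151.6545.
At the floor P = 179, quantity demanded = (232.2 − 179)/0.04 = 1330.
Sellers' marginal cost at Q' = 1330: 10.7 + 0.07·1330 = 103.8.
ΔQ = 2013.6364 − 1330 = 683.6364; wedge = 179 − 103.8 = 75.2.
Deadweight loss = ½ × 683.6364 × 75.2 = 25704.73.

25704.73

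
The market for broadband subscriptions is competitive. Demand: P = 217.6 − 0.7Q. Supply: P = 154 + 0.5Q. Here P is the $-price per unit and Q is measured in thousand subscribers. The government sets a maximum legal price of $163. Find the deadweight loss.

Competitive equilibrium: 217.6 − 0.7Q = 154 + 0.5Q → Q* = 53, P* = 180.5.
At the ceiling P = 163, quantity supplied = (163 − 154)/0.5 = 18.
Willingness to pay at Q' = 18: 217.6 − 0.7·18 = 205.
ΔQ = 53 − 18 = 35; wedge = 205 − 163 = 42.
Deadweight loss = ½ × 35 × 42 = $735 thousand.

$735 thousand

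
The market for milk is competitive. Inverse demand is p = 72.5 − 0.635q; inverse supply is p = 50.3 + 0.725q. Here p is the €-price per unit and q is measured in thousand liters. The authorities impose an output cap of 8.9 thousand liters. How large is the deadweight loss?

Competitive equilibrium: 72.5 − 0.635q = 50.3 + 0.725q → q* = 16.3235, p* = 62.1346.
At q = 8.9: demand price = 72.5 − 0.635·8.9 = 66.8485; supply price = 50.3 + 0.725·8.9 = 56.7525.
Δq = 16.3235 − 8.9 = 7.4235; wedge = 66.8485 − 56.7525 = 10.096.
DWL = ½ × 7.4235 × 10.096 = €37.47 thousand.

€37.47 thousand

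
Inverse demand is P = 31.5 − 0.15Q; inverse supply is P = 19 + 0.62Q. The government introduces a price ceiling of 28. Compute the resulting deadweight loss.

1.14

Competitive equilibrium: 31.5 − 0.15Q = 19 + 0.62Q → Q* = 16.2338, P* = 29.0649.
At the ceiling P = 28, quantity supplied = (28 − 19)/0.62 = 14.5161.
Willingness to pay at Q' = 14.5161: 31.5 − 0.15·14.5161 = 29.3226.
ΔQ = 16.2338 − 14.5161 = 1.7177; wedge = 29.3226 − 28 = 1.3226.
Welfare loss = ½ × 1.7177 × 1.3226 = 1.14.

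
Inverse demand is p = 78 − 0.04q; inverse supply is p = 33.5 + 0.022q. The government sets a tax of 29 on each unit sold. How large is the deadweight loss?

6782.26

Competitive equilibrium: 78 − 0.04q = 33.5 + 0.022q → q* = 717.7419, p* = 49.2903.
With the tax, the buyer price exceeds the seller price by 29: (78 − 0.04q) − (33.5 + 0.022q) = 29 → q' = 250.
Δq = 717.7419 − 250 = 467.7419; the wedge equals the tax, 29.
DWL = ½ × 467.7419 × 29 = 6782.26.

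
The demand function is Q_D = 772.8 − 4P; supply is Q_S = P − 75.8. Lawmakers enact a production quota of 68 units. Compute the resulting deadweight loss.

In inverse form: demand P = 193.2 − 0.25Q, supply P = 75.8 + Q.
Competitive equilibrium: 193.2 − 0.25Q = 75.8 + Q → Q* = 93.92, P* = 169.72.
At Q = 68: demand price = 193.2 − 0.25·68 = 176.2; supply price = 75.8 + 1·68 = 143.8.
ΔQ = 93.92 − 68 = 25.92; wedge = 176.2 − 143.8 = 32.4.
Welfare loss = ½ × 25.92 × 32.4 = 419.904.

419.904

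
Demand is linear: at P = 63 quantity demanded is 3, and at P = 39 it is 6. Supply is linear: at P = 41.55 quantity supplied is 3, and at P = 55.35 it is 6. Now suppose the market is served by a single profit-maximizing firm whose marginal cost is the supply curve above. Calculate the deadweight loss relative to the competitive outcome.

21.01

Demand slope = (39 − 63)/(6 − 3) = −8, so P = 87 − 8Q.
Supply slope = (55.35 − 41.55)/(6 − 3) = 4.6, so P = 27.75 + 4.6Q.
Competitive equilibrium: 87 − 8Q = 27.75 + 4.6Q → Q* = 4.7024, P* = 49.381.
Marginal revenue: MR = 87 − 16Q. Set MR = MC: 87 − 16Q = 27.75 + 4.6Q → Q_m = 2.8762.
Price P_m = 87 − 8·2.8762 = 63.9904; MC(Q_m) = 27.75 + 4.6·2.8762 = 40.9805.
Competitive Q* = 4.7024, so ΔQ = 1.8262; wedge = 63.9904 − 40.9805 = 23.0099.
DWL = ½ × 1.8262 × 23.0099 = 21.01.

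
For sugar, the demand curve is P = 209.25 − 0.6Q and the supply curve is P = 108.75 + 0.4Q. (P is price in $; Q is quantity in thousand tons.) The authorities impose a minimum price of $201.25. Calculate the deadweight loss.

Competitive equilibrium: 209.25 − 0.6Q = 108.75 + 0.4Q → Q* = 100.5, P* = 148.95.
At the floor P = 201.25, quantity demanded = (209.25 − 201.25)/0.6 = 13.33333.
Sellers' marginal cost at Q' = 13.33333: 108.75 + 0.4·13.33333 = 114.08333.
ΔQ = 100.5 − 13.33333 = 87.16667; wedge = 201.25 − 114.08333 = 87.16667.
The triangle = ½ × 87.16667 × 87.16667 = $3799.01 thousand.

$3799.01 thousand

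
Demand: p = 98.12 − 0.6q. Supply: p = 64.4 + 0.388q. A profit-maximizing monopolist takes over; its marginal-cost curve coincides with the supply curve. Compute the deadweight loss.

82.15

Competitive equilibrium: 98.12 − 0.6q = 64.4 + 0.388q → q* = 34.1296, p* = 77.6423.
Marginal revenue: MR = 98.12 − 1.2q. Set MR = MC: 98.12 − 1.2q = 64.4 + 0.388q → q_m = 21.2343.
Price p_m = 98.12 − 0.6·21.2343 = 85.3794; MC(q_m) = 64.4 + 0.388·21.2343 = 72.6389.
Competitive q* = 34.1296, so Δq = 12.8953; wedge = 85.3794 − 72.6389 = 12.7405.
Welfare loss = ½ × 12.8953 × 12.7405 = 82.15.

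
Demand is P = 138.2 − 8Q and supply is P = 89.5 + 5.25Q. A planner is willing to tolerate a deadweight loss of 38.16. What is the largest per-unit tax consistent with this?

31.8

Competitive equilibrium: 138.2 − 8Q = 89.5 + 5.25Q → Q* = 3.6755, P* = 108.7962.
A tax t gives ΔQ = t/13.25 and wedge t, so DWL = t²/26.5.
t²/26.5 = 38.16 → t² = 1011.24 → t = 31.8.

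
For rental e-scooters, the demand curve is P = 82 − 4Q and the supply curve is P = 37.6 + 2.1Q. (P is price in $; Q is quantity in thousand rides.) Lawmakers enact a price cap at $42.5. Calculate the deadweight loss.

Competitive equilibrium: 82 − 4Q = 37.6 + 2.1Q → Q* = 7.2787, P* = 52.8852.
At the ceiling P = 42.5, quantity supplied = (42.5 − 37.6)/2.1 = 2.3333.
Willingness to pay at Q' = 2.3333: 82 − 4·2.3333 = 72.6668.
ΔQ = 7.2787 − 2.3333 = 4.9454; wedge = 72.6668 − 42.5 = 30.1668.
Deadweight loss = ½ × 4.9454 × 30.1668 = $74.59 thousand.

$74.59 thousand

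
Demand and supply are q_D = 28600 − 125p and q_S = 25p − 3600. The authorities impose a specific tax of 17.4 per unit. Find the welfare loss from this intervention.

In inverse form: demand p = 228.8 − 0.008q, supply p = 144 + 0.04q.
Competitive equilibrium: 228.8 − 0.008q = 144 + 0.04q → q* = 1766.6667, p* = 214.6667.
With the tax, the buyer price exceeds the seller price by 17.4: (228.8 − 0.008q) − (144 + 0.04q) = 17.4 → q' = 1404.1667.
Δq = 1766.6667 − 1404.1667 = 362.5; the wedge equals the tax, 17.4.
The triangle = ½ × 362.5 × 17.4 = 3153.75.

3153.75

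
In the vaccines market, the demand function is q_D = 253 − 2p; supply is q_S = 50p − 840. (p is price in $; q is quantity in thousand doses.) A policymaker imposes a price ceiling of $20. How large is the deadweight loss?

$675.24 thousand

In inverse form: demand p = 126.5 − 0.5q, supply p = 16.8 + 0.02q.
Competitive equilibrium: 126.5 − 0.5q = 16.8 + 0.02q → q* = 210.9615, p* = 21.0192.
At the ceiling p = 20, quantity supplied = (20 − 16.8)/0.02 = 160.
Willingness to pay at q' = 160: 126.5 − 0.5·160 = 46.5.
Δq = 210.9615 − 160 = 50.9615; wedge = 46.5 − 20 = 26.5.
Welfare loss = ½ × 50.9615 × 26.5 = $675.24 thousand.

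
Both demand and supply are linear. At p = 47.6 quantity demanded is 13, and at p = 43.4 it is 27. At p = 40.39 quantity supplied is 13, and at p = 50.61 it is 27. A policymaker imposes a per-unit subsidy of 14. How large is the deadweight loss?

95.15

Demand slope = (43.4 − 47.6)/(27 − 13) = −0.3, so p = 51.5 − 0.3q.
Supply slope = (50.61 − 40.39)/(27 − 13) = 0.73, so p = 30.9 + 0.73q.
Competitive equilibrium: 51.5 − 0.3q = 30.9 + 0.73q → q* = 20, p* = 45.5.
The subsidy lowers effective supply by 14: p = 16.9 + 0.73q.
New quantity: 51.5 − 0.3q = 16.9 + 0.73q → q' = 33.5922.
Overproduction Δq = 33.5922 − 20 = 13.5922; wedge = subsidy = 14.
DWL = ½ × 13.5922 × 14 = 95.15.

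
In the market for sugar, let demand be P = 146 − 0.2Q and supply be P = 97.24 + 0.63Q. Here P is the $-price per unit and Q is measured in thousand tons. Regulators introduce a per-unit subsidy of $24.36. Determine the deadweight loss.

$357.48 thousand

Competitive equilibrium: 146 − 0.2Q = 97.24 + 0.63Q → Q* = 58.747, P* = 134.2506.
The subsidy lowers effective supply by 24.36: P = 72.88 + 0.63Q.
New quantity: 146 − 0.2Q = 72.88 + 0.63Q → Q' = 88.0964.
Overproduction ΔQ = 88.0964 − 58.747 = 29.3494; wedge = subsidy = 24.36.
Deadweight loss = ½ × 29.3494 × 24.36 = $357.48 thousand.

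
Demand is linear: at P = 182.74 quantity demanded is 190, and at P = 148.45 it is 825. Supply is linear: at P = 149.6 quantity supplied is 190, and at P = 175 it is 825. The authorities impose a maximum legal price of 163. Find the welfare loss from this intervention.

Demand slope = (148.45 − 182.74)/(825 − 190) = −0.054, so P = 193 − 0.054Q.
Supply slope = (175 − 149.6)/(825 − 190) = 0.04, so P = 142 + 0.04Q.
Competitive equilibrium: 193 − 0.054Q = 142 + 0.04Q → Q* = 542.5532, P* = 163.7021.
At the ceiling P = 163, quantity supplied = (163 − 142)/0.04 = 525.
Willingness to pay at Q' = 525: 193 − 0.054·525 = 164.65.
ΔQ = 542.5532 − 525 = 17.5532; wedge = 164.65 − 163 = 1.65.
Welfare loss = ½ × 17.5532 × 1.65 = 14.48.

14.48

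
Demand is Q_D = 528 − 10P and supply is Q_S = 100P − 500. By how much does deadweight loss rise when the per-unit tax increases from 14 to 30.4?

3309.82

In inverse form: demand P = 52.8 − 0.1Q, supply P = 5 + 0.01Q.
Competitive equilibrium: 52.8 − 0.1Q = 5 + 0.01Q → Q* = 434.5455, P* = 9.3455.
For a per-unit tax t: ΔQ = t/0.11, so DWL = ½·t·(t/0.11) = t²/0.22.
At t = 14: DWL = 890.909. At t = 30.4: DWL = 4200.727.
Increase = 4200.727 − 890.909 = 3309.82.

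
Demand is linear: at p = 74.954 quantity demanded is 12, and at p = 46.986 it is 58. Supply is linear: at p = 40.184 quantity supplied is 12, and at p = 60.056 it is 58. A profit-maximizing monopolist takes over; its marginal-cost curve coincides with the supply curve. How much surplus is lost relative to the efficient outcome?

Demand slope = (46.986 − 74.954)/(58 − 12) = −0.608, so p = 82.25 − 0.608q.
Supply slope = (60.056 − 40.184)/(58 − 12) = 0.432, so p = 35 + 0.432q.
Competitive equilibrium: 82.25 − 0.608q = 35 + 0.432q → q* = 45.4327, p* = 54.6269.
Marginal revenue: MR = 82.25 − 1.216q. Set MR = MC: 82.25 − 1.216q = 35 + 0.432q → q_m = 28.6711.
Price p_m = 82.25 − 0.608·28.6711 = 64.818; MC(q_m) = 35 + 0.432·28.6711 = 47.3859.
Competitive q* = 45.4327, so Δq = 16.7616; wedge = 64.818 − 47.3859 = 17.4321.
Deadweight loss = ½ × 16.7616 × 17.4321 = 146.09.

146.09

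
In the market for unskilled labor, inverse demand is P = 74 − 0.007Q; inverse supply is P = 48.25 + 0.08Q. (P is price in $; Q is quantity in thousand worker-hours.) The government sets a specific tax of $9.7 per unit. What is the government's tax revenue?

$1789.48 thousand

Competitive equilibrium: 74 − 0.007Q = 48.25 + 0.08Q → Q* = 295.977, P* = 71.9282.
With the tax, the buyer price exceeds the seller price by 9.7: (74 − 0.007Q) − (48.25 + 0.08Q) = 9.7 → Q' = 184.4828.
Tax revenue = 9.7 × 184.4828 = $1789.48 thousand.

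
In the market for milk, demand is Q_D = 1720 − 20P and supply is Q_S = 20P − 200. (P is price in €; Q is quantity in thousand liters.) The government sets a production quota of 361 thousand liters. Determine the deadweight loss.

€7960.05 thousand

In inverse form: demand P = 86 − 0.05Q, supply P = 10 + 0.05Q.
Competitive equilibrium: 86 − 0.05Q = 10 + 0.05Q → Q* = 760, P* = 48.
At Q = 361: demand price = 86 − 0.05·361 = 67.95; supply price = 10 + 0.05·361 = 28.05.
ΔQ = 760 − 361 = 399; wedge = 67.95 − 28.05 = 39.9.
DWL = ½ × 399 × 39.9 = €7960.05 thousand.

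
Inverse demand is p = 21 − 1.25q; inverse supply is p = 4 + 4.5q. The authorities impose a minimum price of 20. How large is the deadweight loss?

Competitive equilibrium: 21 − 1.25q = 4 + 4.5q → q* = 2.9565, p* = 17.3043.
At the floor p = 20, quantity demanded = (21 − 20)/1.25 = 0.8.
Sellers' marginal cost at q' = 0.8: 4 + 4.5·0.8 = 7.6.
Δq = 2.9565 − 0.8 = 2.1565; wedge = 20 − 7.6 = 12.4.
DWL = ½ × 2.1565 × 12.4 = 13.37.

13.37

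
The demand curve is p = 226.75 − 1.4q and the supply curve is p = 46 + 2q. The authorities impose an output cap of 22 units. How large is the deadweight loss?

Competitive equilibrium: 226.75 − 1.4q = 46 + 2q → q* = 53.16176, p* = 152.32353.
At q = 22: demand price = 226.75 − 1.4·22 = 195.95; supply price = 46 + 2·22 = 90.
Δq = 53.16176 − 22 = 31.16176; wedge = 195.95 − 90 = 105.95.
DWL = ½ × 31.16176 × 105.95 = 1650.79.

1650.79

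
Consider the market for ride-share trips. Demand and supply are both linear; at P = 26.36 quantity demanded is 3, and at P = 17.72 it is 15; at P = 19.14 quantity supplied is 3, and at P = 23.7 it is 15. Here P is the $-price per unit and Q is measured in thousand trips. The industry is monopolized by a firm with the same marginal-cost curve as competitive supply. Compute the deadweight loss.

$7.87 thousand

Demand slope = (17.72 − 26.36)/(15 − 3) = −0.72, so P = 28.52 − 0.72Q.
Supply slope = (23.7 − 19.14)/(15 − 3) = 0.38, so P = 18 + 0.38Q.
Competitive equilibrium: 28.52 − 0.72Q = 18 + 0.38Q → Q* = 9.5636, P* = 21.6342.
Marginal revenue: MR = 28.52 − 1.44Q. Set MR = MC: 28.52 − 1.44Q = 18 + 0.38Q → Q_m = 5.7802.
Price P_m = 28.52 − 0.72·5.7802 = 24.3583; MC(Q_m) = 18 + 0.38·5.7802 = 20.1965.
Competitive Q* = 9.5636, so ΔQ = 3.7834; wedge = 24.3583 − 20.1965 = 4.1618.
Welfare loss = ½ × 3.7834 × 4.1618 = $7.87 thousand.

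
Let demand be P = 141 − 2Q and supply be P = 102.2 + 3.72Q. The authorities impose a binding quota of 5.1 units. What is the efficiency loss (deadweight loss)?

Competitive equilibrium: 141 − 2Q = 102.2 + 3.72Q → Q* = 6.7832, P* = 127.4336.
At Q = 5.1: demand price = 141 − 2·5.1 = 130.8; supply price = 102.2 + 3.72·5.1 = 121.172.
ΔQ = 6.7832 − 5.1 = 1.6832; wedge = 130.8 − 121.172 = 9.628.
DWL = ½ × 1.6832 × 9.628 = 8.10.

8.10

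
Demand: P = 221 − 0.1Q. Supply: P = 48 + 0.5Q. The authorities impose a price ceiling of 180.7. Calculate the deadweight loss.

Competitive equilibrium: 221 − 0.1Q = 48 + 0.5Q → Q* = 288.3333, P* = 192.1667.
At the ceiling P = 180.7, quantity supplied = (180.7 − 48)/0.5 = 265.4.
Willingness to pay at Q' = 265.4: 221 − 0.1·265.4 = 194.46.
ΔQ = 288.3333 − 265.4 = 22.9333; wedge = 194.46 − 180.7 = 13.76.
Welfare loss = ½ × 22.9333 × 13.76 = 157.78.

157.78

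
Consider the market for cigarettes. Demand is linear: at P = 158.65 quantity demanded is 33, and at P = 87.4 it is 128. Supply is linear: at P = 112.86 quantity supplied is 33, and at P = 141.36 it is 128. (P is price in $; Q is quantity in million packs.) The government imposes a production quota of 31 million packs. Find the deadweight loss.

Demand slope = (87.4 − 158.65)/(128 − 33) = −0.75, so P = 183.4 − 0.75Q.
Supply slope = (141.36 − 112.86)/(128 − 33) = 0.3, so P = 102.96 + 0.3Q.
Competitive equilibrium: 183.4 − 0.75Q = 102.96 + 0.3Q → Q* = 76.6095, P* = 125.9429.
At Q = 31: demand price = 183.4 − 0.75·31 = 160.15; supply price = 102.96 + 0.3·31 = 112.26.
ΔQ = 76.6095 − 31 = 45.6095; wedge = 160.15 − 112.26 = 47.89.
The triangle = ½ × 45.6095 × 47.89 = $1092.12 million.

$1092.12 million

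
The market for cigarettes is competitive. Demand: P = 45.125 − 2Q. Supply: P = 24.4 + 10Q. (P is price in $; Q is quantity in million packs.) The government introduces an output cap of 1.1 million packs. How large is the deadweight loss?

Competitive equilibrium: 45.125 − 2Q = 24.4 + 10Q → Q* = 1.7271, P* = 41.6708.
At Q = 1.1: demand price = 45.125 − 2·1.1 = 42.925; supply price = 24.4 + 10·1.1 = 35.4.
ΔQ = 1.7271 − 1.1 = 0.6271; wedge = 42.925 − 35.4 = 7.525.
DWL = ½ × 0.6271 × 7.525 = $2.36 million.

$2.36 million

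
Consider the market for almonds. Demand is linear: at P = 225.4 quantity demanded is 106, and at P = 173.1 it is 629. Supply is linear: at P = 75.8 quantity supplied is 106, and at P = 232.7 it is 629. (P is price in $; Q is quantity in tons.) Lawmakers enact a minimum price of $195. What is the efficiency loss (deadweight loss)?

$980

Demand slope = (173.1 − 225.4)/(629 − 106) = −0.1, so P = 236 − 0.1Q.
Supply slope = (232.7 − 75.8)/(629 − 106) = 0.3, so P = 44 + 0.3Q.
Competitive equilibrium: 236 − 0.1Q = 44 + 0.3Q → Q* = 480, P* = 188.
At the floor P = 195, quantity demanded = (236 − 195)/0.1 = 410.
Sellers' marginal cost at Q' = 410: 44 + 0.3·410 = 167.
ΔQ = 480 − 410 = 70; wedge = 195 − 167 = 28.
The triangle = ½ × 70 × 28 = $980.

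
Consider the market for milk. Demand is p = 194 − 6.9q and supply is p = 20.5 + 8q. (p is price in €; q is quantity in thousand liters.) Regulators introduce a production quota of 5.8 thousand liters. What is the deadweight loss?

€254.46 thousand

Competitive equilibrium: 194 − 6.9q = 20.5 + 8q → q* = 11.6443, p* = 113.6544.
At q = 5.8: demand price = 194 − 6.9·5.8 = 153.98; supply price = 20.5 + 8·5.8 = 66.9.
Δq = 11.6443 − 5.8 = 5.8443; wedge = 153.98 − 66.9 = 87.08.
DWL = ½ × 5.8443 × 87.08 = €254.46 thousand.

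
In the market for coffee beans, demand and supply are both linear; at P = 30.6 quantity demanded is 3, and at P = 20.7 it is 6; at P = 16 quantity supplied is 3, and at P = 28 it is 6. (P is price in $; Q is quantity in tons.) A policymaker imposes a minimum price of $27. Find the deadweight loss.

Demand slope = (20.7 − 30.6)/(6 − 3) = −3.3, so P = 40.5 − 3.3Q.
Supply slope = (28 − 16)/(6 − 3) = 4, so P = 4 + 4Q.
Competitive equilibrium: 40.5 − 3.3Q = 4 + 4Q → Q* = 5, P* = 24.
At the floor P = 27, quantity demanded = (40.5 − 27)/3.3 = 4.0909.
Sellers' marginal cost at Q' = 4.0909: 4 + 4·4.0909 = 20.3636.
ΔQ = 5 − 4.0909 = 0.9091; wedge = 27 − 20.3636 = 6.6364.
Welfare loss = ½ × 0.9091 × 6.6364 = $3.02.

$3.02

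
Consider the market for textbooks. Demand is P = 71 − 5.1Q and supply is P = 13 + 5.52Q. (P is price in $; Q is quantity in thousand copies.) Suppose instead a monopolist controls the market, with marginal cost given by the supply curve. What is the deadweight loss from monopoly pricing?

Competitive equilibrium: 71 − 5.1Q = 13 + 5.52Q → Q* = 5.4614, P* = 43.1469.
Marginal revenue: MR = 71 − 10.2Q. Set MR = MC: 71 − 10.2Q = 13 + 5.52Q → Q_m = 3.6896.
Price P_m = 71 − 5.1·3.6896 = 52.183; MC(Q_m) = 13 + 5.52·3.6896 = 33.3666.
Competitive Q* = 5.4614, so ΔQ = 1.7718; wedge = 52.183 − 33.3666 = 18.8164.
Welfare loss = ½ × 1.7718 × 18.8164 = $16.67 thousand.

$16.67 thousand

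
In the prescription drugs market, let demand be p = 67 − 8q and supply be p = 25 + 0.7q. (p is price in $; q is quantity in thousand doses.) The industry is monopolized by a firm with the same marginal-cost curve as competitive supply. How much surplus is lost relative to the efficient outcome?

$23.26 thousand

Competitive equilibrium: 67 − 8q = 25 + 0.7q → q* = 4.8276, p* = 28.3793.
Marginal revenue: MR = 67 − 16q. Set MR = MC: 67 − 16q = 25 + 0.7q → q_m = 2.515.
Price p_m = 67 − 8·2.515 = 46.88; MC(q_m) = 25 + 0.7·2.515 = 26.7605.
Competitive q* = 4.8276, so Δq = 2.3126; wedge = 46.88 − 26.7605 = 20.1195.
Welfare loss = ½ × 2.3126 × 20.1195 = $23.26 thousand.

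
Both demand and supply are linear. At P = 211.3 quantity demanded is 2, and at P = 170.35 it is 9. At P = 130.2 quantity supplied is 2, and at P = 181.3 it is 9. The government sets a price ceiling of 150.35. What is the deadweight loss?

Demand slope = (170.35 − 211.3)/(9 − 2) = −5.85, so P = 223 − 5.85Q.
Supply slope = (181.3 − 130.2)/(9 − 2) = 7.3, so P = 115.6 + 7.3Q.
Competitive equilibrium: 223 − 5.85Q = 115.6 + 7.3Q → Q* = 8.1673, P* = 175.2213.
At the ceiling P = 150.35, quantity supplied = (150.35 − 115.6)/7.3 = 4.7603.
Willingness to pay at Q' = 4.7603: 223 − 5.85·4.7603 = 195.1522.
ΔQ = 8.1673 − 4.7603 = 3.407; wedge = 195.1522 − 150.35 = 44.8022.
Deadweight loss = ½ × 3.407 × 44.8022 = 76.32.

76.32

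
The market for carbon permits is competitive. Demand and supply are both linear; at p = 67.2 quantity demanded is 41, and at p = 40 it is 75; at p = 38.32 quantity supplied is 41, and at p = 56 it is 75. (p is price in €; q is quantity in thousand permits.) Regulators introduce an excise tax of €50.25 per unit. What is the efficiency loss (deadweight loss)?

Demand slope = (40 − 67.2)/(75 − 41) = −0.8, so p = 100 − 0.8q.
Supply slope = (56 − 38.32)/(75 − 41) = 0.52, so p = 17 + 0.52q.
Competitive equilibrium: 100 − 0.8q = 17 + 0.52q → q* = 62.8788, p* = 49.697.
With the tax, the buyer price exceeds the seller price by 50.25: (100 − 0.8q) − (17 + 0.52q) = 50.25 → q' = 24.8106.
Δq = 62.8788 − 24.8106 = 38.0682; the wedge equals the tax, 50.25.
The triangle = ½ × 38.0682 × 50.25 = €956.46 thousand.

€956.46 thousand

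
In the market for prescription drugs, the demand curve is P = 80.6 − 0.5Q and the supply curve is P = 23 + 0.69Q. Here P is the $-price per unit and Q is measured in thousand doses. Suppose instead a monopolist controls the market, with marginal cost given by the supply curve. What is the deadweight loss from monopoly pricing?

Competitive equilibrium: 80.6 − 0.5Q = 23 + 0.69Q → Q* = 48.4034, P* = 56.3983.
Marginal revenue: MR = 80.6 − Q. Set MR = MC: 80.6 − Q = 23 + 0.69Q → Q_m = 34.0828.
Price P_m = 80.6 − 0.5·34.0828 = 63.5586; MC(Q_m) = 23 + 0.69·34.0828 = 46.5171.
Competitive Q* = 48.4034, so ΔQ = 14.3206; wedge = 63.5586 − 46.5171 = 17.0415.
DWL = ½ × 14.3206 × 17.0415 = $122.02 thousand.

$122.02 thousand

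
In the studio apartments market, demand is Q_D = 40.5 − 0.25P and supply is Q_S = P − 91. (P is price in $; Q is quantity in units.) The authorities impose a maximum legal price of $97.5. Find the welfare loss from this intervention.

In inverse form: demand P = 162 − 4Q, supply P = 91 + Q.
Competitive equilibrium: 162 − 4Q = 91 + Q → Q* = 14.2, P* = 105.2.
At the ceiling P = 97.5, quantity supplied = (97.5 − 91)/1 = 6.5.
Willingness to pay at Q' = 6.5: 162 − 4·6.5 = 136.
ΔQ = 14.2 − 6.5 = 7.7; wedge = 136 − 97.5 = 38.5.
DWL = ½ × 7.7 × 38.5 = $148.225.

$148.225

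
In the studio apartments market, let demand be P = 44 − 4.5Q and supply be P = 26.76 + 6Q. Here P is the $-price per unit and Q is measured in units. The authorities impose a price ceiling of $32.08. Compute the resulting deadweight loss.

$2.99

Competitive equilibrium: 44 − 4.5Q = 26.76 + 6Q → Q* = 1.6419, P* = 36.6114.
At the ceiling P = 32.08, quantity supplied = (32.08 − 26.76)/6 = 0.8867.
Willingness to pay at Q' = 0.8867: 44 − 4.5·0.8867 = 40.0099.
ΔQ = 1.6419 − 0.8867 = 0.7552; wedge = 40.0099 − 32.08 = 7.9299.
Deadweight loss = ½ × 0.7552 × 7.9299 = $2.99.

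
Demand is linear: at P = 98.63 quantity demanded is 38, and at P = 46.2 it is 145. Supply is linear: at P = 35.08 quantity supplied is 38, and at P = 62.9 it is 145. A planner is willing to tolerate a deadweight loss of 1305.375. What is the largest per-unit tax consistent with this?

44.25

Demand slope = (46.2 − 98.63)/(145 − 38) = −0.49, so P = 117.25 − 0.49Q.
Supply slope = (62.9 − 35.08)/(145 − 38) = 0.26, so P = 25.2 + 0.26Q.
Competitive equilibrium: 117.25 − 0.49Q = 25.2 + 0.26Q → Q* = 122.7333, P* = 57.1107.
A tax t gives ΔQ = t/0.75 and wedge t, so DWL = t²/1.5.
t²/1.5 = 1305.375 → t² = 1958.0625 → t = 44.25.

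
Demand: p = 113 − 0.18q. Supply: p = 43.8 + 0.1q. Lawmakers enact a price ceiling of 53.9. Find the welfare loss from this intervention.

2990.08

Competitive equilibrium: 113 − 0.18q = 43.8 + 0.1q → q* = 247.1429, p* = 68.5143.
At the ceiling p = 53.9, quantity supplied = (53.9 − 43.8)/0.1 = 101.
Willingness to pay at q' = 101: 113 − 0.18·101 = 94.82.
Δq = 247.1429 − 101 = 146.1429; wedge = 94.82 − 53.9 = 40.92.
Welfare loss = ½ × 146.1429 × 40.92 = 2990.08.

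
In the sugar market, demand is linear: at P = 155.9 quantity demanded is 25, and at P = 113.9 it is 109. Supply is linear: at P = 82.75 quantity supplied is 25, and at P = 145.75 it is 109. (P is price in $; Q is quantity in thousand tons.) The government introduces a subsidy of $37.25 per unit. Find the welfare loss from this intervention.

$555.025 thousand

Demand slope = (113.9 − 155.9)/(109 − 25) = −0.5, so P = 168.4 − 0.5Q.
Supply slope = (145.75 − 82.75)/(109 − 25) = 0.75, so P = 64 + 0.75Q.
Competitive equilibrium: 168.4 − 0.5Q = 64 + 0.75Q → Q* = 83.52, P* = 126.64.
The subsidy lowers effective supply by 37.25: P = 26.75 + 0.75Q.
New quantity: 168.4 − 0.5Q = 26.75 + 0.75Q → Q' = 113.32.
Overproduction ΔQ = 113.32 − 83.52 = 29.8; wedge = subsidy = 37.25.
DWL = ½ × 29.8 × 37.25 = $555.025 thousand.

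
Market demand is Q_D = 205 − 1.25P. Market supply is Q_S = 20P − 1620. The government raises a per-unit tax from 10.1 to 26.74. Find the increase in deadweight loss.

360.60

In inverse form: demand P = 164 − 0.8Q, supply P = 81 + 0.05Q.
Competitive equilibrium: 164 − 0.8Q = 81 + 0.05Q → Q* = 97.6471, P* = 85.8824.
For a per-unit tax t: ΔQ = t/0.85, so DWL = ½·t·(t/0.85) = t²/1.7.
At t = 10.1: DWL = 60.006. At t = 26.74: DWL = 420.604.
Increase = 420.604 − 60.006 = 360.60.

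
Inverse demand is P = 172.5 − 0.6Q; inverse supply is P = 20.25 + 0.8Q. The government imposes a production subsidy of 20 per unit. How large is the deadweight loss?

142.86

Competitive equilibrium: 172.5 − 0.6Q = 20.25 + 0.8Q → Q* = 108.75, P* = 107.25.
The subsidy lowers effective supply by 20: P = 0.25 + 0.8Q.
New quantity: 172.5 − 0.6Q = 0.25 + 0.8Q → Q' = 123.0357.
Overproduction ΔQ = 123.0357 − 108.75 = 14.2857; wedge = subsidy = 20.
Welfare loss = ½ × 14.2857 × 20 = 142.86.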